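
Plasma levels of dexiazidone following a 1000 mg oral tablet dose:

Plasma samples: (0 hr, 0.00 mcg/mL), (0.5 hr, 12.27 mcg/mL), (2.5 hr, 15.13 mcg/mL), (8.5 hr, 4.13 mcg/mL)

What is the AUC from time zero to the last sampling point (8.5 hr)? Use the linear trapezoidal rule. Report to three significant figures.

Trapezoidal AUC_0→8.5:
  [0→0.5]: (0.00+12.27)/2 × 0.5 = 3.0675
  [0.5→2.5]: (12.27+15.13)/2 × 2 = 27.4
  [2.5→8.5]: (15.13+4.13)/2 × 6 = 57.78
  Sum = 88.2475 mcg/mL·hr

AUC = 88.2 mcg/mL·hr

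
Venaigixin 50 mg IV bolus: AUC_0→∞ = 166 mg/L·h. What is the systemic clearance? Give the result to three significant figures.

CL = Dose_iv / AUC_0→∞
   = 50 / 166 = 0.301205 L/h

CL = 0.301 L/h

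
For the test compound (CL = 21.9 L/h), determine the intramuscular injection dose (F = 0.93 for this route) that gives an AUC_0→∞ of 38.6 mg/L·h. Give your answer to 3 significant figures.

Dose = 909 mg

Dose = CL × AUC_0→∞ / F
     = 21.9 × 38.6 / 0.93 = 908.968 mg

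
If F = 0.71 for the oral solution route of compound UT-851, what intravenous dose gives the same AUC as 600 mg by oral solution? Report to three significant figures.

Systemic exposure from an extravascular dose = F × D_ev, so the equivalent IV dose is F × D_ev.
D_iv = F × D_ev = 0.71 × 600 = 426 mg

D_iv = 426 mg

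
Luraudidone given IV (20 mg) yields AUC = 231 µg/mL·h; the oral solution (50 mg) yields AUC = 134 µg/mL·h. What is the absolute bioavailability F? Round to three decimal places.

F = 0.232

F = (AUC_ev / D_ev) / (AUC_iv / D_iv)
  = (134/50) / (231/20)
  = 2.68 / 11.55 = 0.2320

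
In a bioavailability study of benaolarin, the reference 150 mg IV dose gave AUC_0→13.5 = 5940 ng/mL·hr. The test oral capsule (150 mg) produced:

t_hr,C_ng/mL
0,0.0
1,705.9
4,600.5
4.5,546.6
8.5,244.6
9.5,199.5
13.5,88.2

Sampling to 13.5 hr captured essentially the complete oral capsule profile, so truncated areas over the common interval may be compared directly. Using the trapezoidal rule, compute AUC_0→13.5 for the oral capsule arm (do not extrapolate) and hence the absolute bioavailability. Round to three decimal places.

Trapezoidal AUC_0→13.5 (oral capsule):
  [0→1]: (0.0+705.9)/2 × 1 = 352.95
  [1→4]: (705.9+600.5)/2 × 3 = 1959.6
  [4→4.5]: (600.5+546.6)/2 × 0.5 = 286.775
  [4.5→8.5]: (546.6+244.6)/2 × 4 = 1582.4
  [8.5→9.5]: (244.6+199.5)/2 × 1 = 222.05
  [9.5→13.5]: (199.5+88.2)/2 × 4 = 575.4
  Sum = 4979.175 ng/mL·hr
F = (AUC_ev/D_ev)/(AUC_iv/D_iv) = (4979.175/150)/(5940/150) = 33.1945/39.6 = 0.8382

F = 0.838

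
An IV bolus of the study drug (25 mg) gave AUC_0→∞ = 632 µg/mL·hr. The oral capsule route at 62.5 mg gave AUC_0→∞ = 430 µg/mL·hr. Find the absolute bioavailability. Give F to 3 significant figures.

F = (AUC_ev / D_ev) / (AUC_iv / D_iv)
  = (430/62.5) / (632/25)
  = 6.88 / 25.28 = 0.2722

F = 0.272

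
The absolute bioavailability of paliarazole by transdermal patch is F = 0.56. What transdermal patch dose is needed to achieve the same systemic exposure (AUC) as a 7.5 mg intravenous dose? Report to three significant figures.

D_transdermal = 13.4 mg

For equal systemic exposure: F × D_ev = D_iv
D_ev = D_iv / F = 7.5 / 0.56 = 13.3929 mg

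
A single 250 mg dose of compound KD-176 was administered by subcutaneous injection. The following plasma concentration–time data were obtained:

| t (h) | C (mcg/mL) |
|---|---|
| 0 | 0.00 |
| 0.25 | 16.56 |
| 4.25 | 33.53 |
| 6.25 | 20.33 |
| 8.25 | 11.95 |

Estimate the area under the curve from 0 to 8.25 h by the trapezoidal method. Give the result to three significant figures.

Trapezoidal AUC_0→8.25:
  [0→0.25]: (0.00+16.56)/2 × 0.25 = 2.07
  [0.25→4.25]: (16.56+33.53)/2 × 4 = 100.18
  [4.25→6.25]: (33.53+20.33)/2 × 2 = 53.86
  [6.25→8.25]: (20.33+11.95)/2 × 2 = 32.28
  Sum = 188.39 mcg/mL·h

AUC = 188 mcg/mL·h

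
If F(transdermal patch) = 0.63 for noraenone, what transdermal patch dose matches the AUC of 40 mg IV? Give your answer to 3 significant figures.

D_transdermal = 63.5 mg

For equal systemic exposure: F × D_ev = D_iv
D_ev = D_iv / F = 40 / 0.63 = 63.4921 mg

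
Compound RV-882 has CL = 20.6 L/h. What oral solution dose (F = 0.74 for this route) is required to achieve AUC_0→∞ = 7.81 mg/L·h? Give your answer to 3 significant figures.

Dose = CL × AUC_0→∞ / F
     = 20.6 × 7.81 / 0.74 = 217.414 mg

Dose = 217 mg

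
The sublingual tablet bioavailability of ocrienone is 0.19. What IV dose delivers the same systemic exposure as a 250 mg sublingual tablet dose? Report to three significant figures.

Systemic exposure from an extravascular dose = F × D_ev, so the equivalent IV dose is F × D_ev.
D_iv = F × D_ev = 0.19 × 250 = 47.5 mg

D_iv = 47.5 mg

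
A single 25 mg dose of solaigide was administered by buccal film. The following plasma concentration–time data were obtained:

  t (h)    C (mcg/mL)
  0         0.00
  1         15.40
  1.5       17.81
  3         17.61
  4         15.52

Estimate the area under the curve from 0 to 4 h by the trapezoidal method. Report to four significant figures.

AUC = 59.13 mcg/mL·h

Trapezoidal AUC_0→4:
  [0→1]: (0.00+15.40)/2 × 1 = 7.7
  [1→1.5]: (15.40+17.81)/2 × 0.5 = 8.3025
  [1.5→3]: (17.81+17.61)/2 × 1.5 = 26.565
  [3→4]: (17.61+15.52)/2 × 1 = 16.565
  Sum = 59.1325 mcg/mL·h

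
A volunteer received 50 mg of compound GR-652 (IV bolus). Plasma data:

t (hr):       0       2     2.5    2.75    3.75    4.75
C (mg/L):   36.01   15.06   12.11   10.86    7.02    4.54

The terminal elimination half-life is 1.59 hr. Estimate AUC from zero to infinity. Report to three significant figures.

Trapezoidal AUC_0→4.75:
  [0→2]: (36.01+15.06)/2 × 2 = 51.07
  [2→2.5]: (15.06+12.11)/2 × 0.5 = 6.7925
  [2.5→2.75]: (12.11+10.86)/2 × 0.25 = 2.87125
  [2.75→3.75]: (10.86+7.02)/2 × 1 = 8.94
  [3.75→4.75]: (7.02+4.54)/2 × 1 = 5.78
  Sum = 75.45375 mg/L·hr
k_e = ln2 / t½ = 0.693147 / 1.59 = 0.4359 hr^-1
Extrapolated tail: C_last / k_e = 4.54 / 0.4359 = 10.415
AUC_0→∞ = 75.45375 + 10.415 = 85.86875 mg/L·hr

AUC = 85.9 mg/L·hr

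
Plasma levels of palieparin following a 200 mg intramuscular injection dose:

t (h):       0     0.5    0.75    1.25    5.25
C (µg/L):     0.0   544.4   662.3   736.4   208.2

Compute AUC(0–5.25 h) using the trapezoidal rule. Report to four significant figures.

Trapezoidal AUC_0→5.25:
  [0→0.5]: (0.0+544.4)/2 × 0.5 = 136.1
  [0.5→0.75]: (544.4+662.3)/2 × 0.25 = 150.8375
  [0.75→1.25]: (662.3+736.4)/2 × 0.5 = 349.675
  [1.25→5.25]: (736.4+208.2)/2 × 4 = 1889.2
  Sum = 2525.8125 µg/L·h

AUC = 2526 µg/L·h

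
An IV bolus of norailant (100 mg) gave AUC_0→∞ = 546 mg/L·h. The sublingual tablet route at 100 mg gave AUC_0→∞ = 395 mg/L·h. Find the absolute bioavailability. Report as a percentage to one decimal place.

F = 72.3%

F = (AUC_ev / D_ev) / (AUC_iv / D_iv)
  = (395/100) / (546/100)
  = 3.95 / 5.46 = 0.7234
  = 72.34%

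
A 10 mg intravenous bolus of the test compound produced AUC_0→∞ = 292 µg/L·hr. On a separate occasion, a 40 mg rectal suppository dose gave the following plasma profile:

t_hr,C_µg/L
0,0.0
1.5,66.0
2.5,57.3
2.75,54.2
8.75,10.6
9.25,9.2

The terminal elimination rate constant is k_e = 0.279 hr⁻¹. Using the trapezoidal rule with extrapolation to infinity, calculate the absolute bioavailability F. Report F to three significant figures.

F = 0.306

Trapezoidal AUC_0→9.25 (rectal suppository):
  [0→1.5]: (0.0+66.0)/2 × 1.5 = 49.5
  [1.5→2.5]: (66.0+57.3)/2 × 1 = 61.65
  [2.5→2.75]: (57.3+54.2)/2 × 0.25 = 13.9375
  [2.75→8.75]: (54.2+10.6)/2 × 6 = 194.4
  [8.75→9.25]: (10.6+9.2)/2 × 0.5 = 4.95
  Sum = 324.4375 µg/L·hr
Tail: C_last/k_e = 9.2/0.279 = 32.975
AUC_0→∞ (rectal suppository) = 324.4375 + 32.975 = 357.4125 µg/L·hr
F = (AUC_ev/D_ev)/(AUC_iv/D_iv) = (357.4125/40)/(292/10) = 8.9353125/29.2 = 0.3060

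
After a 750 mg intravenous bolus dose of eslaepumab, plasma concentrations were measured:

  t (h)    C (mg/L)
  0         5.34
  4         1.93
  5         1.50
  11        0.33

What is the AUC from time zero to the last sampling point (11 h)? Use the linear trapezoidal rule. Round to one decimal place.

AUC = 21.7 mg/L·h

Trapezoidal AUC_0→11:
  [0→4]: (5.34+1.93)/2 × 4 = 14.54
  [4→5]: (1.93+1.50)/2 × 1 = 1.715
  [5→11]: (1.50+0.33)/2 × 6 = 5.49
  Sum = 21.745 mg/L·h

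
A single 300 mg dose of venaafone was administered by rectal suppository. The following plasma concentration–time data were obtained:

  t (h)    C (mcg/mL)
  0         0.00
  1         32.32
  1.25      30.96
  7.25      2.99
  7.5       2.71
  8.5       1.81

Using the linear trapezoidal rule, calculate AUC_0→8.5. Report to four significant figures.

Trapezoidal AUC_0→8.5:
  [0→1]: (0.00+32.32)/2 × 1 = 16.16
  [1→1.25]: (32.32+30.96)/2 × 0.25 = 7.91
  [1.25→7.25]: (30.96+2.99)/2 × 6 = 101.85
  [7.25→7.5]: (2.99+2.71)/2 × 0.25 = 0.7125
  [7.5→8.5]: (2.71+1.81)/2 × 1 = 2.26
  Sum = 128.8925 mcg/mL·h

AUC = 128.9 mcg/mL·h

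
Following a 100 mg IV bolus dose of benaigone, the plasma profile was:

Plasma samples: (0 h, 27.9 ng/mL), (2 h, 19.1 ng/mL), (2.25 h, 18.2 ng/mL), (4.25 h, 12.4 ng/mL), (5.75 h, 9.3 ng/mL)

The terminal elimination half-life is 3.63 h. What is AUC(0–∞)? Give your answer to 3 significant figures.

AUC = 147 ng/mL·h

Trapezoidal AUC_0→5.75:
  [0→2]: (27.9+19.1)/2 × 2 = 47.0
  [2→2.25]: (19.1+18.2)/2 × 0.25 = 4.6625
  [2.25→4.25]: (18.2+12.4)/2 × 2 = 30.6
  [4.25→5.75]: (12.4+9.3)/2 × 1.5 = 16.275
  Sum = 98.5375 ng/mL·h
k_e = ln2 / t½ = 0.693147 / 3.63 = 0.1909 h^-1
Extrapolated tail: C_last / k_e = 9.3 / 0.1909 = 48.717
AUC_0→∞ = 98.5375 + 48.717 = 147.2545 ng/mL·h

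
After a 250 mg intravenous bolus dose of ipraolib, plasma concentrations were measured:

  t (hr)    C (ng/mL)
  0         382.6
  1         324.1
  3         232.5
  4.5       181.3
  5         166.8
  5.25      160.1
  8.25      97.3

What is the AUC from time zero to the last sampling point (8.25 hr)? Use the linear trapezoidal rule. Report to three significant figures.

Trapezoidal AUC_0→8.25:
  [0→1]: (382.6+324.1)/2 × 1 = 353.35
  [1→3]: (324.1+232.5)/2 × 2 = 556.6
  [3→4.5]: (232.5+181.3)/2 × 1.5 = 310.35
  [4.5→5]: (181.3+166.8)/2 × 0.5 = 87.025
  [5→5.25]: (166.8+160.1)/2 × 0.25 = 40.8625
  [5.25→8.25]: (160.1+97.3)/2 × 3 = 386.1
  Sum = 1734.2875 ng/mL·hr

AUC = 1730 ng/mL·hr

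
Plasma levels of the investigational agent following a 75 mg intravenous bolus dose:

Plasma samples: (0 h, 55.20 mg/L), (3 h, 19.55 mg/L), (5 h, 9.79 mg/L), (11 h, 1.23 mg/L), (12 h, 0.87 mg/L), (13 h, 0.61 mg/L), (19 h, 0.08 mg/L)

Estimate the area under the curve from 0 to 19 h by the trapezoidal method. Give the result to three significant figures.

Trapezoidal AUC_0→19:
  [0→3]: (55.20+19.55)/2 × 3 = 112.125
  [3→5]: (19.55+9.79)/2 × 2 = 29.34
  [5→11]: (9.79+1.23)/2 × 6 = 33.06
  [11→12]: (1.23+0.87)/2 × 1 = 1.05
  [12→13]: (0.87+0.61)/2 × 1 = 0.74
  [13→19]: (0.61+0.08)/2 × 6 = 2.07
  Sum = 178.385 mg/L·h

AUC = 178 mg/L·h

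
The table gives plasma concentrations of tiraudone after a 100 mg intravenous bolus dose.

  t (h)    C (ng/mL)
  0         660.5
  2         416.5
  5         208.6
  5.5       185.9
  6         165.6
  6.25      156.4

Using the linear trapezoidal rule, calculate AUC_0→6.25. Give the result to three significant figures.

Trapezoidal AUC_0→6.25:
  [0→2]: (660.5+416.5)/2 × 2 = 1077.0
  [2→5]: (416.5+208.6)/2 × 3 = 937.65
  [5→5.5]: (208.6+185.9)/2 × 0.5 = 98.625
  [5.5→6]: (185.9+165.6)/2 × 0.5 = 87.875
  [6→6.25]: (165.6+156.4)/2 × 0.25 = 40.25
  Sum = 2241.4 ng/mL·h

AUC = 2240 ng/mL·h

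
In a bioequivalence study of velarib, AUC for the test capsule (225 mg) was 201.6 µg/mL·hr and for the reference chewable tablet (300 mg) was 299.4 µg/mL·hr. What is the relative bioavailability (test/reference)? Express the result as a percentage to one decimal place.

F_rel = 89.8%

F_rel = (AUC_test/D_test) / (AUC_ref/D_ref)
      = (201.6/225) / (299.4/300)
      = 0.896 / 0.998 = 0.8978 = 89.78%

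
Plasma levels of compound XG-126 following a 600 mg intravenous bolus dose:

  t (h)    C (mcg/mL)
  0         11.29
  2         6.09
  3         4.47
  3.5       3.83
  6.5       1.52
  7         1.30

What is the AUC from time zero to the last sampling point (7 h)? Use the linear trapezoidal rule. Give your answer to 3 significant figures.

AUC = 33.5 mcg/mL·h

Trapezoidal AUC_0→7:
  [0→2]: (11.29+6.09)/2 × 2 = 17.38
  [2→3]: (6.09+4.47)/2 × 1 = 5.28
  [3→3.5]: (4.47+3.83)/2 × 0.5 = 2.075
  [3.5→6.5]: (3.83+1.52)/2 × 3 = 8.025
  [6.5→7]: (1.52+1.30)/2 × 0.5 = 0.705
  Sum = 33.465 mcg/mL·h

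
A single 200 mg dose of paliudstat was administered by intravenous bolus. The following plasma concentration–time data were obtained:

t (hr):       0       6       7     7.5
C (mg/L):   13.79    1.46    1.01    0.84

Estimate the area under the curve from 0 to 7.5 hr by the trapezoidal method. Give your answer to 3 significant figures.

AUC = 47.4 mg/L·hr

Trapezoidal AUC_0→7.5:
  [0→6]: (13.79+1.46)/2 × 6 = 45.75
  [6→7]: (1.46+1.01)/2 × 1 = 1.235
  [7→7.5]: (1.01+0.84)/2 × 0.5 = 0.4625
  Sum = 47.4475 mg/L·hr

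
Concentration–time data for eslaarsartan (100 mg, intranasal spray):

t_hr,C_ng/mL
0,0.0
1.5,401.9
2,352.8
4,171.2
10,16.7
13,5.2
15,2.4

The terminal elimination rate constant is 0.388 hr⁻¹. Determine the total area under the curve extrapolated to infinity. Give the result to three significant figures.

AUC = 1620 ng/mL·hr

Trapezoidal AUC_0→15:
  [0→1.5]: (0.0+401.9)/2 × 1.5 = 301.425
  [1.5→2]: (401.9+352.8)/2 × 0.5 = 188.675
  [2→4]: (352.8+171.2)/2 × 2 = 524.0
  [4→10]: (171.2+16.7)/2 × 6 = 563.7
  [10→13]: (16.7+5.2)/2 × 3 = 32.85
  [13→15]: (5.2+2.4)/2 × 2 = 7.6
  Sum = 1618.25 ng/mL·hr
Extrapolated tail: C_last / k_e = 2.4 / 0.388 = 6.186
AUC_0→∞ = 1618.25 + 6.186 = 1624.436 ng/mL·hr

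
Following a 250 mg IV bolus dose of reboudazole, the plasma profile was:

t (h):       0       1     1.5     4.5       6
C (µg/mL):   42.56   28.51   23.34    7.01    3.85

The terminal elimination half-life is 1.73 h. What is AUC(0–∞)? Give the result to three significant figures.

Trapezoidal AUC_0→6:
  [0→1]: (42.56+28.51)/2 × 1 = 35.535
  [1→1.5]: (28.51+23.34)/2 × 0.5 = 12.9625
  [1.5→4.5]: (23.34+7.01)/2 × 3 = 45.525
  [4.5→6]: (7.01+3.85)/2 × 1.5 = 8.145
  Sum = 102.1675 µg/mL·h
k_e = ln2 / t½ = 0.693147 / 1.73 = 0.4007 h^-1
Extrapolated tail: C_last / k_e = 3.85 / 0.4007 = 9.608
AUC_0→∞ = 102.1675 + 9.608 = 111.7755 µg/mL·h

AUC = 112 µg/mL·h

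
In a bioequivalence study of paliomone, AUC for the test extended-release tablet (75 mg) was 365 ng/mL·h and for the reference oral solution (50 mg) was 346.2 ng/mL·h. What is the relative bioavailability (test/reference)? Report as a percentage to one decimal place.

F_rel = (AUC_test/D_test) / (AUC_ref/D_ref)
      = (365/75) / (346.2/50)
      = 4.86667 / 6.924 = 0.7029 = 70.29%

F_rel = 70.3%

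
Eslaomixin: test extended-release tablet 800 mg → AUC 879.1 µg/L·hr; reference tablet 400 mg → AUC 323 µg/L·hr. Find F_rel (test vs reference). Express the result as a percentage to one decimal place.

F_rel = (AUC_test/D_test) / (AUC_ref/D_ref)
      = (879.1/800) / (323/400)
      = 1.098875 / 0.8075 = 1.3608 = 136.08%

F_rel = 136.1%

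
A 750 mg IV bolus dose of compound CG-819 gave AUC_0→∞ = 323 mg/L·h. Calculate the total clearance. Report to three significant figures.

CL = 2.32 L/h

CL = Dose_iv / AUC_0→∞
   = 750 / 323 = 2.32198 L/h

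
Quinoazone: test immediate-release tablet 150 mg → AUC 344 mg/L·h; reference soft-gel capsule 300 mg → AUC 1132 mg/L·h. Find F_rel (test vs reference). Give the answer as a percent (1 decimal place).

F_rel = 60.8%

F_rel = (AUC_test/D_test) / (AUC_ref/D_ref)
      = (344/150) / (1132/300)
      = 2.29333 / 3.77333 = 0.6078 = 60.78%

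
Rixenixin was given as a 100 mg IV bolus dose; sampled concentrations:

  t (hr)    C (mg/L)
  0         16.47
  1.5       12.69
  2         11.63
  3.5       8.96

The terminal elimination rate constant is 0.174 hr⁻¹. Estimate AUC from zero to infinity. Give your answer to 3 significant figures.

Trapezoidal AUC_0→3.5:
  [0→1.5]: (16.47+12.69)/2 × 1.5 = 21.87
  [1.5→2]: (12.69+11.63)/2 × 0.5 = 6.08
  [2→3.5]: (11.63+8.96)/2 × 1.5 = 15.4425
  Sum = 43.3925 mg/L·hr
Extrapolated tail: C_last / k_e = 8.96 / 0.174 = 51.494
AUC_0→∞ = 43.3925 + 51.494 = 94.8865 mg/L·hr

AUC = 94.9 mg/L·hr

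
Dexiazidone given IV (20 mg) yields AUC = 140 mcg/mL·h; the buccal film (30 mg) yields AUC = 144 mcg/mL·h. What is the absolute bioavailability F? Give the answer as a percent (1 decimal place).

F = (AUC_ev / D_ev) / (AUC_iv / D_iv)
  = (144/30) / (140/20)
  = 4.8 / 7 = 0.6857
  = 68.57%

F = 68.6%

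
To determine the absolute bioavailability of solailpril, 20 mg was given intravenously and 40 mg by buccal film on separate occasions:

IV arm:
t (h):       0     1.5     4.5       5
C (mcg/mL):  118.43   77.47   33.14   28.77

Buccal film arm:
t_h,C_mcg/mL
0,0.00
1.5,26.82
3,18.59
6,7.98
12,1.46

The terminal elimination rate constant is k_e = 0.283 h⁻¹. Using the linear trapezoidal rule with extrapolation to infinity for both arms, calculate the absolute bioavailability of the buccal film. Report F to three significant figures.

F = 0.148

Trapezoidal AUC_0→5 (IV):
  [0→1.5]: (118.43+77.47)/2 × 1.5 = 146.925
  [1.5→4.5]: (77.47+33.14)/2 × 3 = 165.915
  [4.5→5]: (33.14+28.77)/2 × 0.5 = 15.4775
  Sum = 328.3175 mcg/mL·h
IV tail: 28.77/0.283 = 101.661; AUC_iv,0→∞ = 328.3175 + 101.661 = 429.9785 mcg/mL·h
Trapezoidal AUC_0→12 (buccal film):
  [0→1.5]: (0.00+26.82)/2 × 1.5 = 20.115
  [1.5→3]: (26.82+18.59)/2 × 1.5 = 34.0575
  [3→6]: (18.59+7.98)/2 × 3 = 39.855
  [6→12]: (7.98+1.46)/2 × 6 = 28.32
  Sum = 122.3475 mcg/mL·h
buccal film tail: 1.46/0.283 = 5.159; AUC_ev,0→∞ = 122.3475 + 5.159 = 127.5065 mcg/mL·h
F = (AUC_ev/D_ev)/(AUC_iv/D_iv) = (127.5065/40)/(429.9785/20) = 3.1876625/21.498925 = 0.1483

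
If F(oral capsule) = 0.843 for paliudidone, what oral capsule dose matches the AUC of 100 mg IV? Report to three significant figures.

For equal systemic exposure: F × D_ev = D_iv
D_ev = D_iv / F = 100 / 0.843 = 118.624 mg

D_oral = 119 mg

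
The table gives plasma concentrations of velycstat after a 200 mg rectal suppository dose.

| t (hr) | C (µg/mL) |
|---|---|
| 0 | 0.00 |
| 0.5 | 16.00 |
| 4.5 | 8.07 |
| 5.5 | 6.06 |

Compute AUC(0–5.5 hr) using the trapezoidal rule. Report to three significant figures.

Trapezoidal AUC_0→5.5:
  [0→0.5]: (0.00+16.00)/2 × 0.5 = 4.0
  [0.5→4.5]: (16.00+8.07)/2 × 4 = 48.14
  [4.5→5.5]: (8.07+6.06)/2 × 1 = 7.065
  Sum = 59.205 µg/mL·hr

AUC = 59.2 µg/mL·hr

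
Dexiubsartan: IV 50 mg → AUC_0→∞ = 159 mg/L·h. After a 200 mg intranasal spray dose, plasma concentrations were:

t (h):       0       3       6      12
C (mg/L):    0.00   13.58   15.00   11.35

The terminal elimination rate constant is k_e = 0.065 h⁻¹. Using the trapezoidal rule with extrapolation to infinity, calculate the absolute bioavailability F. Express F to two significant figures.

F = 0.50

Trapezoidal AUC_0→12 (intranasal spray):
  [0→3]: (0.00+13.58)/2 × 3 = 20.37
  [3→6]: (13.58+15.00)/2 × 3 = 42.87
  [6→12]: (15.00+11.35)/2 × 6 = 79.05
  Sum = 142.29 mg/L·h
Tail: C_last/k_e = 11.35/0.065 = 174.615
AUC_0→∞ (intranasal spray) = 142.29 + 174.615 = 316.905 mg/L·h
F = (AUC_ev/D_ev)/(AUC_iv/D_iv) = (316.905/200)/(159/50) = 1.584525/3.18 = 0.4983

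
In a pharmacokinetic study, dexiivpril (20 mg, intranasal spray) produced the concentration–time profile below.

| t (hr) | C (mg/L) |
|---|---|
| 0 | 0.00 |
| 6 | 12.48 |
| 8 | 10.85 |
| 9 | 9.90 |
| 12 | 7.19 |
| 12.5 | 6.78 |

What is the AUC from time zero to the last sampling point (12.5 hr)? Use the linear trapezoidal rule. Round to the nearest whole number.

Trapezoidal AUC_0→12.5:
  [0→6]: (0.00+12.48)/2 × 6 = 37.44
  [6→8]: (12.48+10.85)/2 × 2 = 23.33
  [8→9]: (10.85+9.90)/2 × 1 = 10.375
  [9→12]: (9.90+7.19)/2 × 3 = 25.635
  [12→12.5]: (7.19+6.78)/2 × 0.5 = 3.4925
  Sum = 100.2725 mg/L·hr

AUC = 100 mg/L·hr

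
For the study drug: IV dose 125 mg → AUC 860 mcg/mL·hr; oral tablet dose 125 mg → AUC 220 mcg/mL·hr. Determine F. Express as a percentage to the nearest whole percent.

F = 26%

F = (AUC_ev / D_ev) / (AUC_iv / D_iv)
  = (220/125) / (860/125)
  = 1.76 / 6.88 = 0.2558
  = 25.58%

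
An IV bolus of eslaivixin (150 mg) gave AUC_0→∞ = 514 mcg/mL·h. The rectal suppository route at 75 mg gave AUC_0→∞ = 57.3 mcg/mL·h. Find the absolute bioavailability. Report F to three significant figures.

F = 0.223

F = (AUC_ev / D_ev) / (AUC_iv / D_iv)
  = (57.3/75) / (514/150)
  = 0.764 / 3.42667 = 0.2230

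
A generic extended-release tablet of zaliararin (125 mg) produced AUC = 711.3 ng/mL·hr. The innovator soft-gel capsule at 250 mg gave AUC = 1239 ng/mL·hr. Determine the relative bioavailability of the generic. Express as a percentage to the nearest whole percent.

F_rel = 115%

F_rel = (AUC_test/D_test) / (AUC_ref/D_ref)
      = (711.3/125) / (1239/250)
      = 5.6904 / 4.956 = 1.1482 = 114.82%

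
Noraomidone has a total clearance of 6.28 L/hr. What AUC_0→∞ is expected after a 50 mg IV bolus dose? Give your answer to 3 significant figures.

AUC = 7.96 mg/L·hr

AUC_0→∞ = Dose_iv / CL
        = 50 / 6.28 = 7.96178 mg/L·hr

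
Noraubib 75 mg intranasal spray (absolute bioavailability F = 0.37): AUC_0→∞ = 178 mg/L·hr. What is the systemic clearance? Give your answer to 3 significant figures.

CL = 0.156 L/hr

CL = F × Dose / AUC_0→∞
   = 0.37 × 75 / 178 = 0.155899 L/hr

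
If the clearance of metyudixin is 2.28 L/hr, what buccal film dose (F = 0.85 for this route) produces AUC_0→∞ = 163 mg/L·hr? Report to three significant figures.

Dose = 437 mg

Dose = CL × AUC_0→∞ / F
     = 2.28 × 163 / 0.85 = 437.224 mg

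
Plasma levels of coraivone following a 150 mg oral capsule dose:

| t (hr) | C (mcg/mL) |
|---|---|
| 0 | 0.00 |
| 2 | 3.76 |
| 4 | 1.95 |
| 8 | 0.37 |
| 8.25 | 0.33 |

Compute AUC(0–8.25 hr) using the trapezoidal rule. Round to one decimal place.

Trapezoidal AUC_0→8.25:
  [0→2]: (0.00+3.76)/2 × 2 = 3.76
  [2→4]: (3.76+1.95)/2 × 2 = 5.71
  [4→8]: (1.95+0.37)/2 × 4 = 4.64
  [8→8.25]: (0.37+0.33)/2 × 0.25 = 0.0875
  Sum = 14.1975 mcg/mL·hr

AUC = 14.2 mcg/mL·hr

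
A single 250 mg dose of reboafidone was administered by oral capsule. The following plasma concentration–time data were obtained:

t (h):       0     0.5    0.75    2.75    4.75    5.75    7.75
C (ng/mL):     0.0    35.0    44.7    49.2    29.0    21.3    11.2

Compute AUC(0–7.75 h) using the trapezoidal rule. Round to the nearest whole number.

AUC = 248 ng/mL·h

Trapezoidal AUC_0→7.75:
  [0→0.5]: (0.0+35.0)/2 × 0.5 = 8.75
  [0.5→0.75]: (35.0+44.7)/2 × 0.25 = 9.9625
  [0.75→2.75]: (44.7+49.2)/2 × 2 = 93.9
  [2.75→4.75]: (49.2+29.0)/2 × 2 = 78.2
  [4.75→5.75]: (29.0+21.3)/2 × 1 = 25.15
  [5.75→7.75]: (21.3+11.2)/2 × 2 = 32.5
  Sum = 248.4625 ng/mL·h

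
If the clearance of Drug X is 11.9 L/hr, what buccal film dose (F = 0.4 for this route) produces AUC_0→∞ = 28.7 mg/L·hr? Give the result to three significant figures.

Dose = CL × AUC_0→∞ / F
     = 11.9 × 28.7 / 0.4 = 853.825 mg

Dose = 854 mg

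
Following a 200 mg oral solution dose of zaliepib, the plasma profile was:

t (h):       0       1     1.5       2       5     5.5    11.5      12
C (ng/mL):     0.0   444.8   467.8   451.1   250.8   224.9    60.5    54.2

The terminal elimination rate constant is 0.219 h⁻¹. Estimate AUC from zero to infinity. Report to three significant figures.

Trapezoidal AUC_0→12:
  [0→1]: (0.0+444.8)/2 × 1 = 222.4
  [1→1.5]: (444.8+467.8)/2 × 0.5 = 228.15
  [1.5→2]: (467.8+451.1)/2 × 0.5 = 229.725
  [2→5]: (451.1+250.8)/2 × 3 = 1052.85
  [5→5.5]: (250.8+224.9)/2 × 0.5 = 118.925
  [5.5→11.5]: (224.9+60.5)/2 × 6 = 856.2
  [11.5→12]: (60.5+54.2)/2 × 0.5 = 28.675
  Sum = 2736.925 ng/mL·h
Extrapolated tail: C_last / k_e = 54.2 / 0.219 = 247.489
AUC_0→∞ = 2736.925 + 247.489 = 2984.414 ng/mL·h

AUC = 2980 ng/mL·h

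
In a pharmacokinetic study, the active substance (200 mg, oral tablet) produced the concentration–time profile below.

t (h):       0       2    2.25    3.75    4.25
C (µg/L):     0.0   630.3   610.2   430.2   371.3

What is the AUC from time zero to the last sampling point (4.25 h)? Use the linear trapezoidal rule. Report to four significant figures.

Trapezoidal AUC_0→4.25:
  [0→2]: (0.0+630.3)/2 × 2 = 630.3
  [2→2.25]: (630.3+610.2)/2 × 0.25 = 155.0625
  [2.25→3.75]: (610.2+430.2)/2 × 1.5 = 780.3
  [3.75→4.25]: (430.2+371.3)/2 × 0.5 = 200.375
  Sum = 1766.0375 µg/L·h

AUC = 1766 µg/L·h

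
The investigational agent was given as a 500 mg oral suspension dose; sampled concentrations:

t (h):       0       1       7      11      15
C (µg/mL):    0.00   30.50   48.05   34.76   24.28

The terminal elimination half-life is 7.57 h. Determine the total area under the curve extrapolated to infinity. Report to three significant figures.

Trapezoidal AUC_0→15:
  [0→1]: (0.00+30.50)/2 × 1 = 15.25
  [1→7]: (30.50+48.05)/2 × 6 = 235.65
  [7→11]: (48.05+34.76)/2 × 4 = 165.62
  [11→15]: (34.76+24.28)/2 × 4 = 118.08
  Sum = 534.6 µg/mL·h
k_e = ln2 / t½ = 0.693147 / 7.57 = 0.0916 h^-1
Extrapolated tail: C_last / k_e = 24.28 / 0.0916 = 265.066
AUC_0→∞ = 534.6 + 265.066 = 799.666 µg/mL·h

AUC = 800 µg/mL·h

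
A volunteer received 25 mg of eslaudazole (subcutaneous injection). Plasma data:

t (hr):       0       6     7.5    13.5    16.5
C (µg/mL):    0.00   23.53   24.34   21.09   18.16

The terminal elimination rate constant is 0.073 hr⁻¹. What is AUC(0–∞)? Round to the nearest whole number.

AUC = 550 µg/mL·hr

Trapezoidal AUC_0→16.5:
  [0→6]: (0.00+23.53)/2 × 6 = 70.59
  [6→7.5]: (23.53+24.34)/2 × 1.5 = 35.9025
  [7.5→13.5]: (24.34+21.09)/2 × 6 = 136.29
  [13.5→16.5]: (21.09+18.16)/2 × 3 = 58.875
  Sum = 301.6575 µg/mL·hr
Extrapolated tail: C_last / k_e = 18.16 / 0.073 = 248.767
AUC_0→∞ = 301.6575 + 248.767 = 550.4245 µg/mL·hr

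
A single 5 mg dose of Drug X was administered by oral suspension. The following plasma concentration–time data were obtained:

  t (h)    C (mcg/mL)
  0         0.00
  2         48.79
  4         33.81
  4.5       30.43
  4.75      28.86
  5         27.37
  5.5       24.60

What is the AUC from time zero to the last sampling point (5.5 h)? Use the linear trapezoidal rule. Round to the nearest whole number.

Trapezoidal AUC_0→5.5:
  [0→2]: (0.00+48.79)/2 × 2 = 48.79
  [2→4]: (48.79+33.81)/2 × 2 = 82.6
  [4→4.5]: (33.81+30.43)/2 × 0.5 = 16.06
  [4.5→4.75]: (30.43+28.86)/2 × 0.25 = 7.41125
  [4.75→5]: (28.86+27.37)/2 × 0.25 = 7.02875
  [5→5.5]: (27.37+24.60)/2 × 0.5 = 12.9925
  Sum = 174.8825 mcg/mL·h

AUC = 175 mcg/mL·h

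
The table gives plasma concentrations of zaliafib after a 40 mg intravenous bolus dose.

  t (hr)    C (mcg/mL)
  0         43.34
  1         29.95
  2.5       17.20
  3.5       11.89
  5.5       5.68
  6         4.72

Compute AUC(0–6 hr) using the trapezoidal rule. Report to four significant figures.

AUC = 106.7 mcg/mL·hr

Trapezoidal AUC_0→6:
  [0→1]: (43.34+29.95)/2 × 1 = 36.645
  [1→2.5]: (29.95+17.20)/2 × 1.5 = 35.3625
  [2.5→3.5]: (17.20+11.89)/2 × 1 = 14.545
  [3.5→5.5]: (11.89+5.68)/2 × 2 = 17.57
  [5.5→6]: (5.68+4.72)/2 × 0.5 = 2.6
  Sum = 106.7225 mcg/mL·hr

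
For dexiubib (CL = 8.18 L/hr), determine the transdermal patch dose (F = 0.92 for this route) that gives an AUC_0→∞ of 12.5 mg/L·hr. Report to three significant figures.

Dose = 111 mg

Dose = CL × AUC_0→∞ / F
     = 8.18 × 12.5 / 0.92 = 111.141 mg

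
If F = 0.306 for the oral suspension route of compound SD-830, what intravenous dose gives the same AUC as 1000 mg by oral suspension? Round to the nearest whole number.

D_iv = 306 mg

Systemic exposure from an extravascular dose = F × D_ev, so the equivalent IV dose is F × D_ev.
D_iv = F × D_ev = 0.306 × 1000 = 306 mg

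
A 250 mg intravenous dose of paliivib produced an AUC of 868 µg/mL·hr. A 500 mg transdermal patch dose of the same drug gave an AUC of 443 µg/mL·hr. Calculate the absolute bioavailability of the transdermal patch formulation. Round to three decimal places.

F = 0.255

F = (AUC_ev / D_ev) / (AUC_iv / D_iv)
  = (443/500) / (868/250)
  = 0.886 / 3.472 = 0.2552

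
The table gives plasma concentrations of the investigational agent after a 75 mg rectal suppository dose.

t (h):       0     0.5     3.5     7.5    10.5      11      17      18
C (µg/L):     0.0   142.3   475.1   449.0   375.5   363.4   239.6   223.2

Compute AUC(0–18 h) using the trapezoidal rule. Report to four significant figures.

Trapezoidal AUC_0→18:
  [0→0.5]: (0.0+142.3)/2 × 0.5 = 35.575
  [0.5→3.5]: (142.3+475.1)/2 × 3 = 926.1
  [3.5→7.5]: (475.1+449.0)/2 × 4 = 1848.2
  [7.5→10.5]: (449.0+375.5)/2 × 3 = 1236.75
  [10.5→11]: (375.5+363.4)/2 × 0.5 = 184.725
  [11→17]: (363.4+239.6)/2 × 6 = 1809.0
  [17→18]: (239.6+223.2)/2 × 1 = 231.4
  Sum = 6271.75 µg/L·h

AUC = 6272 µg/L·h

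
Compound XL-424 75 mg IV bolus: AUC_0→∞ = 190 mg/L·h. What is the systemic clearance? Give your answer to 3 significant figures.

CL = Dose_iv / AUC_0→∞
   = 75 / 190 = 0.394737 L/h

CL = 0.395 L/h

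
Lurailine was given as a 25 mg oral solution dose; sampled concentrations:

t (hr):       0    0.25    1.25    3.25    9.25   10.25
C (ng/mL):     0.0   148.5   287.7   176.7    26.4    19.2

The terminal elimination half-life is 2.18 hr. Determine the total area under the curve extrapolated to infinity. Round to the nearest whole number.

Trapezoidal AUC_0→10.25:
  [0→0.25]: (0.0+148.5)/2 × 0.25 = 18.5625
  [0.25→1.25]: (148.5+287.7)/2 × 1 = 218.1
  [1.25→3.25]: (287.7+176.7)/2 × 2 = 464.4
  [3.25→9.25]: (176.7+26.4)/2 × 6 = 609.3
  [9.25→10.25]: (26.4+19.2)/2 × 1 = 22.8
  Sum = 1333.1625 ng/mL·hr
k_e = ln2 / t½ = 0.693147 / 2.18 = 0.3180 hr^-1
Extrapolated tail: C_last / k_e = 19.2 / 0.318 = 60.377
AUC_0→∞ = 1333.1625 + 60.377 = 1393.5395 ng/mL·hr

AUC = 1394 ng/mL·hr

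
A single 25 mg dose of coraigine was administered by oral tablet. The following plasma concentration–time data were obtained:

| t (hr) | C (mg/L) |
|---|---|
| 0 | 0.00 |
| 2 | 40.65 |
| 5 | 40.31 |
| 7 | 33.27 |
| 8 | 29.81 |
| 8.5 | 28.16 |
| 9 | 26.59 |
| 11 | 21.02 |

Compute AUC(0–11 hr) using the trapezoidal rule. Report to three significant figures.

Trapezoidal AUC_0→11:
  [0→2]: (0.00+40.65)/2 × 2 = 40.65
  [2→5]: (40.65+40.31)/2 × 3 = 121.44
  [5→7]: (40.31+33.27)/2 × 2 = 73.58
  [7→8]: (33.27+29.81)/2 × 1 = 31.54
  [8→8.5]: (29.81+28.16)/2 × 0.5 = 14.4925
  [8.5→9]: (28.16+26.59)/2 × 0.5 = 13.6875
  [9→11]: (26.59+21.02)/2 × 2 = 47.61
  Sum = 343.0 mg/L·hr

AUC = 343 mg/L·hr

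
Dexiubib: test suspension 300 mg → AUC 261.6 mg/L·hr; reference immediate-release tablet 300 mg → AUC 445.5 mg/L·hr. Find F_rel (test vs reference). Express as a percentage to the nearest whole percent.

F_rel = (AUC_test/D_test) / (AUC_ref/D_ref)
      = (261.6/300) / (445.5/300)
      = 0.872 / 1.485 = 0.5872 = 58.72%

F_rel = 59%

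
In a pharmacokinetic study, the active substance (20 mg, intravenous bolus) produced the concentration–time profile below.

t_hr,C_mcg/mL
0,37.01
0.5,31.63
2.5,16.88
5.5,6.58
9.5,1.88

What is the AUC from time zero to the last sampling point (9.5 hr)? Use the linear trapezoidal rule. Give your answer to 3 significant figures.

AUC = 118 mcg/mL·hr

Trapezoidal AUC_0→9.5:
  [0→0.5]: (37.01+31.63)/2 × 0.5 = 17.16
  [0.5→2.5]: (31.63+16.88)/2 × 2 = 48.51
  [2.5→5.5]: (16.88+6.58)/2 × 3 = 35.19
  [5.5→9.5]: (6.58+1.88)/2 × 4 = 16.92
  Sum = 117.78 mcg/mL·hr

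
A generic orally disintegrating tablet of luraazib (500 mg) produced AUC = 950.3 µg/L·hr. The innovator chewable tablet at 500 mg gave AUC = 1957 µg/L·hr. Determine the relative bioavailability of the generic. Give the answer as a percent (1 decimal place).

F_rel = 48.6%

F_rel = (AUC_test/D_test) / (AUC_ref/D_ref)
      = (950.3/500) / (1957/500)
      = 1.9006 / 3.914 = 0.4856 = 48.56%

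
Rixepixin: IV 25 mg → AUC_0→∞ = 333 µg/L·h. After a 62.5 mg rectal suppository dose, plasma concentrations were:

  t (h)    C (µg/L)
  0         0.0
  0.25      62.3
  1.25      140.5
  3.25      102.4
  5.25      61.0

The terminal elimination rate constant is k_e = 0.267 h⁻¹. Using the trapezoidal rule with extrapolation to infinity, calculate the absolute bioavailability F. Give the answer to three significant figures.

F = 0.894

Trapezoidal AUC_0→5.25 (rectal suppository):
  [0→0.25]: (0.0+62.3)/2 × 0.25 = 7.7875
  [0.25→1.25]: (62.3+140.5)/2 × 1 = 101.4
  [1.25→3.25]: (140.5+102.4)/2 × 2 = 242.9
  [3.25→5.25]: (102.4+61.0)/2 × 2 = 163.4
  Sum = 515.4875 µg/L·h
Tail: C_last/k_e = 61.0/0.267 = 228.464
AUC_0→∞ (rectal suppository) = 515.4875 + 228.464 = 743.9515 µg/L·h
F = (AUC_ev/D_ev)/(AUC_iv/D_iv) = (743.9515/62.5)/(333/25) = 11.903224/13.32 = 0.8936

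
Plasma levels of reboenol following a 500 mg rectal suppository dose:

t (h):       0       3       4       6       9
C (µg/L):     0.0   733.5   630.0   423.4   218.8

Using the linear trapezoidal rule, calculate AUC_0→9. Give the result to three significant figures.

AUC = 3800 µg/L·h

Trapezoidal AUC_0→9:
  [0→3]: (0.0+733.5)/2 × 3 = 1100.25
  [3→4]: (733.5+630.0)/2 × 1 = 681.75
  [4→6]: (630.0+423.4)/2 × 2 = 1053.4
  [6→9]: (423.4+218.8)/2 × 3 = 963.3
  Sum = 3798.7 µg/L·h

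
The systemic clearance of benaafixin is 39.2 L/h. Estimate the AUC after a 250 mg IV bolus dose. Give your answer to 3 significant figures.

AUC_0→∞ = Dose_iv / CL
        = 250 / 39.2 = 6.37755 mg/L·h

AUC = 6.38 mg/L·h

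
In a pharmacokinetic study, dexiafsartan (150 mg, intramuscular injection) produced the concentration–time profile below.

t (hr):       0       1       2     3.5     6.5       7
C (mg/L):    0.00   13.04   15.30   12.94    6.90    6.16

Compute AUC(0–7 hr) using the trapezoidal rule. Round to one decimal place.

Trapezoidal AUC_0→7:
  [0→1]: (0.00+13.04)/2 × 1 = 6.52
  [1→2]: (13.04+15.30)/2 × 1 = 14.17
  [2→3.5]: (15.30+12.94)/2 × 1.5 = 21.18
  [3.5→6.5]: (12.94+6.90)/2 × 3 = 29.76
  [6.5→7]: (6.90+6.16)/2 × 0.5 = 3.265
  Sum = 74.895 mg/L·hr

AUC = 74.9 mg/L·hr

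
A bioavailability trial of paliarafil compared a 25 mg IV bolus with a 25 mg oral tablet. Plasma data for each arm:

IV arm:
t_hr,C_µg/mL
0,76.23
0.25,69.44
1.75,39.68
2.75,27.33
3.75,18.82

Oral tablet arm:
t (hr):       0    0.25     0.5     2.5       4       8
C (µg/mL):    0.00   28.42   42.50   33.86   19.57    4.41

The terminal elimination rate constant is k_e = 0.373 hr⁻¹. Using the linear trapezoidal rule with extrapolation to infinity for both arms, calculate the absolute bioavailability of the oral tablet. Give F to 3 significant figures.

F = 0.911

Trapezoidal AUC_0→3.75 (IV):
  [0→0.25]: (76.23+69.44)/2 × 0.25 = 18.20875
  [0.25→1.75]: (69.44+39.68)/2 × 1.5 = 81.84
  [1.75→2.75]: (39.68+27.33)/2 × 1 = 33.505
  [2.75→3.75]: (27.33+18.82)/2 × 1 = 23.075
  Sum = 156.62875 µg/mL·hr
IV tail: 18.82/0.373 = 50.456; AUC_iv,0→∞ = 156.62875 + 50.456 = 207.08475 µg/mL·hr
Trapezoidal AUC_0→8 (oral tablet):
  [0→0.25]: (0.00+28.42)/2 × 0.25 = 3.5525
  [0.25→0.5]: (28.42+42.50)/2 × 0.25 = 8.865
  [0.5→2.5]: (42.50+33.86)/2 × 2 = 76.36
  [2.5→4]: (33.86+19.57)/2 × 1.5 = 40.0725
  [4→8]: (19.57+4.41)/2 × 4 = 47.96
  Sum = 176.81 µg/mL·hr
oral tablet tail: 4.41/0.373 = 11.823; AUC_ev,0→∞ = 176.81 + 11.823 = 188.633 µg/mL·hr
F = (AUC_ev/D_ev)/(AUC_iv/D_iv) = (188.633/25)/(207.08475/25) = 7.54532/8.28339 = 0.9109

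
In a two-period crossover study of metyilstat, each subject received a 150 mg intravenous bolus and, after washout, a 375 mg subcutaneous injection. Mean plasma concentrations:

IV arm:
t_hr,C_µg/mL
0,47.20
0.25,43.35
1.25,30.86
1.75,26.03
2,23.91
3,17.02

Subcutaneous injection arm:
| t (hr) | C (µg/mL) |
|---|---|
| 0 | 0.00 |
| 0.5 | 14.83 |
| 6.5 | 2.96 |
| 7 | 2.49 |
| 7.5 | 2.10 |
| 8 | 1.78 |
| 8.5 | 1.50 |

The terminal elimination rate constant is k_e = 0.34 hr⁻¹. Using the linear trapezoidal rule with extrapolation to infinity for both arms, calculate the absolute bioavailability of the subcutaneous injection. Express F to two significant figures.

F = 0.19

Trapezoidal AUC_0→3 (IV):
  [0→0.25]: (47.20+43.35)/2 × 0.25 = 11.31875
  [0.25→1.25]: (43.35+30.86)/2 × 1 = 37.105
  [1.25→1.75]: (30.86+26.03)/2 × 0.5 = 14.2225
  [1.75→2]: (26.03+23.91)/2 × 0.25 = 6.2425
  [2→3]: (23.91+17.02)/2 × 1 = 20.465
  Sum = 89.35375 µg/mL·hr
IV tail: 17.02/0.34 = 50.059; AUC_iv,0→∞ = 89.35375 + 50.059 = 139.41275 µg/mL·hr
Trapezoidal AUC_0→8.5 (subcutaneous injection):
  [0→0.5]: (0.00+14.83)/2 × 0.5 = 3.7075
  [0.5→6.5]: (14.83+2.96)/2 × 6 = 53.37
  [6.5→7]: (2.96+2.49)/2 × 0.5 = 1.3625
  [7→7.5]: (2.49+2.10)/2 × 0.5 = 1.1475
  [7.5→8]: (2.10+1.78)/2 × 0.5 = 0.97
  [8→8.5]: (1.78+1.50)/2 × 0.5 = 0.82
  Sum = 61.3775 µg/mL·hr
subcutaneous injection tail: 1.50/0.34 = 4.412; AUC_ev,0→∞ = 61.3775 + 4.412 = 65.7895 µg/mL·hr
F = (AUC_ev/D_ev)/(AUC_iv/D_iv) = (65.7895/375)/(139.41275/150) = 0.175439/0.929418 = 0.1888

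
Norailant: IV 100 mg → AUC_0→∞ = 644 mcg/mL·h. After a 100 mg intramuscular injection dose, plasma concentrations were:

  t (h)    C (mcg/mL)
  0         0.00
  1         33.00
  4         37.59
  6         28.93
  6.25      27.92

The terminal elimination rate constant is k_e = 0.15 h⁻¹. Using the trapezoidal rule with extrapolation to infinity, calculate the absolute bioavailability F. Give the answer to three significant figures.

Trapezoidal AUC_0→6.25 (intramuscular injection):
  [0→1]: (0.00+33.00)/2 × 1 = 16.5
  [1→4]: (33.00+37.59)/2 × 3 = 105.885
  [4→6]: (37.59+28.93)/2 × 2 = 66.52
  [6→6.25]: (28.93+27.92)/2 × 0.25 = 7.10625
  Sum = 196.01125 mcg/mL·h
Tail: C_last/k_e = 27.92/0.15 = 186.133
AUC_0→∞ (intramuscular injection) = 196.01125 + 186.133 = 382.14425 mcg/mL·h
F = (AUC_ev/D_ev)/(AUC_iv/D_iv) = (382.14425/100)/(644/100) = 3.8214425/6.44 = 0.5934

F = 0.593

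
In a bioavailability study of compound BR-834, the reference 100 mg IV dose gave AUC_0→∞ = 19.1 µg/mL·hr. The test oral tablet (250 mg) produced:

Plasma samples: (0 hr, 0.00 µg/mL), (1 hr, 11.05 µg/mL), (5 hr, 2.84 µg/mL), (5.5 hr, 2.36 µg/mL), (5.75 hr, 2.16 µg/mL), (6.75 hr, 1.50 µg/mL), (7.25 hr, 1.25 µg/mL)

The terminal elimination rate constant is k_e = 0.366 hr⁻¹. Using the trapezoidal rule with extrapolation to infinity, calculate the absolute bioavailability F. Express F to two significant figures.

F = 0.86

Trapezoidal AUC_0→7.25 (oral tablet):
  [0→1]: (0.00+11.05)/2 × 1 = 5.525
  [1→5]: (11.05+2.84)/2 × 4 = 27.78
  [5→5.5]: (2.84+2.36)/2 × 0.5 = 1.3
  [5.5→5.75]: (2.36+2.16)/2 × 0.25 = 0.565
  [5.75→6.75]: (2.16+1.50)/2 × 1 = 1.83
  [6.75→7.25]: (1.50+1.25)/2 × 0.5 = 0.6875
  Sum = 37.6875 µg/mL·hr
Tail: C_last/k_e = 1.25/0.366 = 3.415
AUC_0→∞ (oral tablet) = 37.6875 + 3.415 = 41.1025 µg/mL·hr
F = (AUC_ev/D_ev)/(AUC_iv/D_iv) = (41.1025/250)/(19.1/100) = 0.16441/0.191 = 0.8608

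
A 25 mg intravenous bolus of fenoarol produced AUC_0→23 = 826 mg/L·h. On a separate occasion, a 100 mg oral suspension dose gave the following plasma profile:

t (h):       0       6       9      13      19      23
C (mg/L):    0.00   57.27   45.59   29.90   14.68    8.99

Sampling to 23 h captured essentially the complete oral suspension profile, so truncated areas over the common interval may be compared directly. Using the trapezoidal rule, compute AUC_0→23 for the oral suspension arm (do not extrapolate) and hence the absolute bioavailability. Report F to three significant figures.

Trapezoidal AUC_0→23 (oral suspension):
  [0→6]: (0.00+57.27)/2 × 6 = 171.81
  [6→9]: (57.27+45.59)/2 × 3 = 154.29
  [9→13]: (45.59+29.90)/2 × 4 = 150.98
  [13→19]: (29.90+14.68)/2 × 6 = 133.74
  [19→23]: (14.68+8.99)/2 × 4 = 47.34
  Sum = 658.16 mg/L·h
F = (AUC_ev/D_ev)/(AUC_iv/D_iv) = (658.16/100)/(826/25) = 6.5816/33.04 = 0.1992

F = 0.199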